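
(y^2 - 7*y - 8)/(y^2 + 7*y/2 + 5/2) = 2*(y - 8)/(2*y + 5)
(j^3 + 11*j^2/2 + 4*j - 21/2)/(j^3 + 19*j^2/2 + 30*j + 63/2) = (j - 1)/(j + 3)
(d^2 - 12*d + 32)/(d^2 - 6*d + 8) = (d - 8)/(d - 2)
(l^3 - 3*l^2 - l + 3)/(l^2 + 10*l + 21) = (l^3 - 3*l^2 - l + 3)/(l^2 + 10*l + 21)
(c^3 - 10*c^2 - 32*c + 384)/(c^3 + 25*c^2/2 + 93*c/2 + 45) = 2*(c^2 - 16*c + 64)/(2*c^2 + 13*c + 15)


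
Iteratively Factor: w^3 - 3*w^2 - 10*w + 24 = (w + 3)*(w^2 - 6*w + 8) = (w - 2)*(w + 3)*(w - 4)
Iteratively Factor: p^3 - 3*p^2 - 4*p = (p)*(p^2 - 3*p - 4) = p*(p + 1)*(p - 4)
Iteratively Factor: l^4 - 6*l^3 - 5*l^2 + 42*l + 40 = (l + 1)*(l^3 - 7*l^2 + 2*l + 40) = (l + 1)*(l + 2)*(l^2 - 9*l + 20) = (l - 5)*(l + 1)*(l + 2)*(l - 4)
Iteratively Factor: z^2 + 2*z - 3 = (z + 3)*(z - 1)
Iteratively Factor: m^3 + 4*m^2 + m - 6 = (m + 3)*(m^2 + m - 2) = (m + 2)*(m + 3)*(m - 1)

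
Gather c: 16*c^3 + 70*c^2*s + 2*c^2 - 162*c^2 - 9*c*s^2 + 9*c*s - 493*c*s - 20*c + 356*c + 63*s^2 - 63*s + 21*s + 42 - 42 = 16*c^3 + c^2*(70*s - 160) + c*(-9*s^2 - 484*s + 336) + 63*s^2 - 42*s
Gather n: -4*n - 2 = -4*n - 2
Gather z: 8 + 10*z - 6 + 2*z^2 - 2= 2*z^2 + 10*z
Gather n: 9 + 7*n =7*n + 9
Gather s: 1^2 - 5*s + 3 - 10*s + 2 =6 - 15*s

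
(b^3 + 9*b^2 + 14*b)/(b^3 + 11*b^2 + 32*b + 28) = b/(b + 2)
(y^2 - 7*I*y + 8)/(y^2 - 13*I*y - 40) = (y + I)/(y - 5*I)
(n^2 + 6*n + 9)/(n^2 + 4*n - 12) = (n^2 + 6*n + 9)/(n^2 + 4*n - 12)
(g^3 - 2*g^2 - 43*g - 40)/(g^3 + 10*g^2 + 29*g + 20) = (g - 8)/(g + 4)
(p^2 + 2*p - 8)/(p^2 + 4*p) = (p - 2)/p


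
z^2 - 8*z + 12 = (z - 6)*(z - 2)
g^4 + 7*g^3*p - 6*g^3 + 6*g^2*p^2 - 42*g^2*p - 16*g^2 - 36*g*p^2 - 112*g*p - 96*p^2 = (g - 8)*(g + 2)*(g + p)*(g + 6*p)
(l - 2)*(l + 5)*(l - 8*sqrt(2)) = l^3 - 8*sqrt(2)*l^2 + 3*l^2 - 24*sqrt(2)*l - 10*l + 80*sqrt(2)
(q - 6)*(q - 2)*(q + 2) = q^3 - 6*q^2 - 4*q + 24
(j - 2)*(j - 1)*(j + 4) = j^3 + j^2 - 10*j + 8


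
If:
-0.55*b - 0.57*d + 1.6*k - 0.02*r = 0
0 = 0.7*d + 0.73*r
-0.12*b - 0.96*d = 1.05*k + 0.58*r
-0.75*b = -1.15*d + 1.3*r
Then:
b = 0.00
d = 0.00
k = 0.00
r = 0.00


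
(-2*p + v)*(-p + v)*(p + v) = 2*p^3 - p^2*v - 2*p*v^2 + v^3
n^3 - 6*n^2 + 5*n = n*(n - 5)*(n - 1)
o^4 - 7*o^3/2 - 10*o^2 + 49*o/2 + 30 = (o - 4)*(o - 3)*(o + 1)*(o + 5/2)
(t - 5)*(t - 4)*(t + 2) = t^3 - 7*t^2 + 2*t + 40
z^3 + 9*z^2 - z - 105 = (z - 3)*(z + 5)*(z + 7)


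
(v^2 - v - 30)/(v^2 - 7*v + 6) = (v + 5)/(v - 1)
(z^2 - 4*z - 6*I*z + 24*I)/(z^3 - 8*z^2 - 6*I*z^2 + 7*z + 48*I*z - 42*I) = (z - 4)/(z^2 - 8*z + 7)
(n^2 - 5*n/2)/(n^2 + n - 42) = n*(2*n - 5)/(2*(n^2 + n - 42))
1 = 1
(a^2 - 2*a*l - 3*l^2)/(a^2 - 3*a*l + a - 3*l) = (a + l)/(a + 1)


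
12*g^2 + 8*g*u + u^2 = (2*g + u)*(6*g + u)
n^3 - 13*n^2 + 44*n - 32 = (n - 8)*(n - 4)*(n - 1)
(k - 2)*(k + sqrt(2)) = k^2 - 2*k + sqrt(2)*k - 2*sqrt(2)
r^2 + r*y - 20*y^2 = (r - 4*y)*(r + 5*y)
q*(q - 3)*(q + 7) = q^3 + 4*q^2 - 21*q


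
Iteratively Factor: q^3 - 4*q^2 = (q)*(q^2 - 4*q) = q*(q - 4)*(q)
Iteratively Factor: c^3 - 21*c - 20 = (c + 1)*(c^2 - c - 20) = (c + 1)*(c + 4)*(c - 5)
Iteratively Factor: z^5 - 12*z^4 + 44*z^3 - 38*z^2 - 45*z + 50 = (z - 1)*(z^4 - 11*z^3 + 33*z^2 - 5*z - 50) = (z - 5)*(z - 1)*(z^3 - 6*z^2 + 3*z + 10) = (z - 5)*(z - 2)*(z - 1)*(z^2 - 4*z - 5) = (z - 5)*(z - 2)*(z - 1)*(z + 1)*(z - 5)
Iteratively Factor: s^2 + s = (s)*(s + 1)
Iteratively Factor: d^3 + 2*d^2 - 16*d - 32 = (d - 4)*(d^2 + 6*d + 8) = (d - 4)*(d + 2)*(d + 4)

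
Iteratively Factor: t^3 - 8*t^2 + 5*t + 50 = (t - 5)*(t^2 - 3*t - 10) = (t - 5)^2*(t + 2)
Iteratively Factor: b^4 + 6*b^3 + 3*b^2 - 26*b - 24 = (b + 3)*(b^3 + 3*b^2 - 6*b - 8) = (b - 2)*(b + 3)*(b^2 + 5*b + 4) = (b - 2)*(b + 3)*(b + 4)*(b + 1)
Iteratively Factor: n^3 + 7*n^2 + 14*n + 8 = (n + 2)*(n^2 + 5*n + 4) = (n + 2)*(n + 4)*(n + 1)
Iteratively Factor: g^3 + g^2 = (g + 1)*(g^2) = g*(g + 1)*(g)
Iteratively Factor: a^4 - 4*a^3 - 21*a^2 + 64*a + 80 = (a - 5)*(a^3 + a^2 - 16*a - 16) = (a - 5)*(a - 4)*(a^2 + 5*a + 4) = (a - 5)*(a - 4)*(a + 4)*(a + 1)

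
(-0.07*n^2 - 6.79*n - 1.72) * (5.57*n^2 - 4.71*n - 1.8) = -0.3899*n^4 - 37.4906*n^3 + 22.5265*n^2 + 20.3232*n + 3.096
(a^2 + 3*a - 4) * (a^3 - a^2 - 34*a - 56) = a^5 + 2*a^4 - 41*a^3 - 154*a^2 - 32*a + 224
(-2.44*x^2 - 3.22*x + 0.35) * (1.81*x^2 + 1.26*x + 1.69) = -4.4164*x^4 - 8.9026*x^3 - 7.5473*x^2 - 5.0008*x + 0.5915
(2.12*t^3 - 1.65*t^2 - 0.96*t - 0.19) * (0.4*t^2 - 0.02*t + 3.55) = 0.848*t^5 - 0.7024*t^4 + 7.175*t^3 - 5.9143*t^2 - 3.4042*t - 0.6745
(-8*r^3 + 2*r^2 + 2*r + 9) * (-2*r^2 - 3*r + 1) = 16*r^5 + 20*r^4 - 18*r^3 - 22*r^2 - 25*r + 9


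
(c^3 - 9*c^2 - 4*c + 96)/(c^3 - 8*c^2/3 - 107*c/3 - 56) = 3*(c - 4)/(3*c + 7)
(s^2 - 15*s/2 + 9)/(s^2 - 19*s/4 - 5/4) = 2*(-2*s^2 + 15*s - 18)/(-4*s^2 + 19*s + 5)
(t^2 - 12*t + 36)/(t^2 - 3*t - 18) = (t - 6)/(t + 3)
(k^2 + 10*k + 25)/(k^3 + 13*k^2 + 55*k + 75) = 1/(k + 3)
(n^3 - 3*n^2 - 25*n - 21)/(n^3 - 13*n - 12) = (n - 7)/(n - 4)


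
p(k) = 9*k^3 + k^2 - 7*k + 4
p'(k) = 27*k^2 + 2*k - 7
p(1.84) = 50.57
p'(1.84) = 88.09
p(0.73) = 2.92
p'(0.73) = 8.85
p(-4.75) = -904.73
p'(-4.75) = 592.69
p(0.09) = 3.38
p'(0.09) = -6.60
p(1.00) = 7.00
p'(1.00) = 22.00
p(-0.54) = 6.65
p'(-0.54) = -0.21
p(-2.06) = -56.01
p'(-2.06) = 103.46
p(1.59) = 31.58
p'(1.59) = 64.44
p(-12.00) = -15320.00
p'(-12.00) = 3857.00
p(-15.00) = -30041.00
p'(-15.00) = 6038.00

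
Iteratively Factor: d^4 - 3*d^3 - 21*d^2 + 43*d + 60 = (d + 4)*(d^3 - 7*d^2 + 7*d + 15) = (d - 5)*(d + 4)*(d^2 - 2*d - 3) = (d - 5)*(d - 3)*(d + 4)*(d + 1)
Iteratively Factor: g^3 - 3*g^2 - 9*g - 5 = (g + 1)*(g^2 - 4*g - 5) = (g - 5)*(g + 1)*(g + 1)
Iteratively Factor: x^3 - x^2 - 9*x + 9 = (x - 3)*(x^2 + 2*x - 3) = (x - 3)*(x - 1)*(x + 3)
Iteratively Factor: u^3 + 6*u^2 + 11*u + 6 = (u + 1)*(u^2 + 5*u + 6) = (u + 1)*(u + 3)*(u + 2)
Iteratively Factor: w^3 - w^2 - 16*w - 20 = (w - 5)*(w^2 + 4*w + 4) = (w - 5)*(w + 2)*(w + 2)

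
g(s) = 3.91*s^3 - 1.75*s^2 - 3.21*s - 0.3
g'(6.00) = 398.07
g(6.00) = 762.00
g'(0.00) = -3.21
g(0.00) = -0.30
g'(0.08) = -3.41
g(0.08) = -0.57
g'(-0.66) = 4.21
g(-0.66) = -0.07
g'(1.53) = 18.89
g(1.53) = 4.70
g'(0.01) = -3.24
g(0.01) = -0.33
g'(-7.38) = 661.49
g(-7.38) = -1643.54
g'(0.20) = -3.44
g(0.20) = -0.98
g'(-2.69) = 91.08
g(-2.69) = -80.44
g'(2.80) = 78.95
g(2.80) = 62.82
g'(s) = 11.73*s^2 - 3.5*s - 3.21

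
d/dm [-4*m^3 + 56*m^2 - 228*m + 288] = -12*m^2 + 112*m - 228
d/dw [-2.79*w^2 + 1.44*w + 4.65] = 1.44 - 5.58*w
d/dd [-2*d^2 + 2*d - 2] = 2 - 4*d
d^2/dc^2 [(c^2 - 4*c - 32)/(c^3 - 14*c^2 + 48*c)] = 2*(c^3 + 12*c^2 - 72*c + 144)/(c^3*(c^3 - 18*c^2 + 108*c - 216))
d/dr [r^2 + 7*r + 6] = 2*r + 7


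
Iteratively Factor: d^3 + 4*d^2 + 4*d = (d)*(d^2 + 4*d + 4) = d*(d + 2)*(d + 2)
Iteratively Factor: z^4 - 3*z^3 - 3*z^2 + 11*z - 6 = (z - 1)*(z^3 - 2*z^2 - 5*z + 6) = (z - 1)^2*(z^2 - z - 6) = (z - 3)*(z - 1)^2*(z + 2)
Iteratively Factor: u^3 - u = (u - 1)*(u^2 + u) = (u - 1)*(u + 1)*(u)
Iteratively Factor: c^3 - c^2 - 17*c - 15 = (c - 5)*(c^2 + 4*c + 3) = (c - 5)*(c + 1)*(c + 3)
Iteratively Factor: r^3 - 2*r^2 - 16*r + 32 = (r + 4)*(r^2 - 6*r + 8) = (r - 4)*(r + 4)*(r - 2)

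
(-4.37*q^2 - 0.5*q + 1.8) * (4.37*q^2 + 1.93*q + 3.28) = -19.0969*q^4 - 10.6191*q^3 - 7.4326*q^2 + 1.834*q + 5.904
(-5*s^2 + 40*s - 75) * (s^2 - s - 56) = -5*s^4 + 45*s^3 + 165*s^2 - 2165*s + 4200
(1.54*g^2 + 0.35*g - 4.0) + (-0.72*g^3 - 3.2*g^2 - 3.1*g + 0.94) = -0.72*g^3 - 1.66*g^2 - 2.75*g - 3.06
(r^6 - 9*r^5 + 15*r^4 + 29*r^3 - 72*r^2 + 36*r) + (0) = r^6 - 9*r^5 + 15*r^4 + 29*r^3 - 72*r^2 + 36*r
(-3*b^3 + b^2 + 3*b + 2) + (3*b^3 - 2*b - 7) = b^2 + b - 5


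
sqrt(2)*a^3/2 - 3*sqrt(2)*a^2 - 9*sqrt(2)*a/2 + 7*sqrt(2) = (a - 7)*(a - 1)*(sqrt(2)*a/2 + sqrt(2))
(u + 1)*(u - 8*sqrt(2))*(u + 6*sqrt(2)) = u^3 - 2*sqrt(2)*u^2 + u^2 - 96*u - 2*sqrt(2)*u - 96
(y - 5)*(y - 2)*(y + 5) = y^3 - 2*y^2 - 25*y + 50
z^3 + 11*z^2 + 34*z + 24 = (z + 1)*(z + 4)*(z + 6)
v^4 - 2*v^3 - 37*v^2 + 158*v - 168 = (v - 4)*(v - 3)*(v - 2)*(v + 7)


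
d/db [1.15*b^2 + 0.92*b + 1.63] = 2.3*b + 0.92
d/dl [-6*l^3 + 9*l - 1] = 9 - 18*l^2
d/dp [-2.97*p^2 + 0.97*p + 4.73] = 0.97 - 5.94*p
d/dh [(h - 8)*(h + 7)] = 2*h - 1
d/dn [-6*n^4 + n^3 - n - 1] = -24*n^3 + 3*n^2 - 1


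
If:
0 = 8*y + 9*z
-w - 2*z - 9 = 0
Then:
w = -2*z - 9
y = -9*z/8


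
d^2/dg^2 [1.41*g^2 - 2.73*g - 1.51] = 2.82000000000000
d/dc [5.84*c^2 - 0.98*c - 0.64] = 11.68*c - 0.98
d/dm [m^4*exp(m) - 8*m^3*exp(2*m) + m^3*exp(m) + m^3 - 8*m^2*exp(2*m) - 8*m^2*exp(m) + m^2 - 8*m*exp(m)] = m^4*exp(m) - 16*m^3*exp(2*m) + 5*m^3*exp(m) - 40*m^2*exp(2*m) - 5*m^2*exp(m) + 3*m^2 - 16*m*exp(2*m) - 24*m*exp(m) + 2*m - 8*exp(m)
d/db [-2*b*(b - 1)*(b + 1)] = 2 - 6*b^2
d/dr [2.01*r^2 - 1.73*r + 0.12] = 4.02*r - 1.73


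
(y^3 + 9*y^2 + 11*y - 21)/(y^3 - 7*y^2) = (y^3 + 9*y^2 + 11*y - 21)/(y^2*(y - 7))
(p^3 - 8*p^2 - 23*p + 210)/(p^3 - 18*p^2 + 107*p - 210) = (p + 5)/(p - 5)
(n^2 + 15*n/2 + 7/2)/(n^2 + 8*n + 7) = (n + 1/2)/(n + 1)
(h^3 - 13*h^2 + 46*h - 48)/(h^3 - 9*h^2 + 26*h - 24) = (h - 8)/(h - 4)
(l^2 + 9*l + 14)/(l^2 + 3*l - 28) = (l + 2)/(l - 4)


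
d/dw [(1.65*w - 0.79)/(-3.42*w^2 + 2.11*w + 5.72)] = (5.643*w^2 - 5.4036*w + 11.1049)/(11.6964*w^4 - 14.4324*w^3 - 34.6727*w^2 + 24.1384*w + 32.7184)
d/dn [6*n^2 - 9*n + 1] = 12*n - 9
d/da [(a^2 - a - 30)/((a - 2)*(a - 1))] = 2*(-a^2 + 32*a - 46)/(a^4 - 6*a^3 + 13*a^2 - 12*a + 4)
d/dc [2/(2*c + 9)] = -4/(2*c + 9)^2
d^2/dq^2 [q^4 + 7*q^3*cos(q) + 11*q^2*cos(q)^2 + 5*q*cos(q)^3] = -7*q^3*cos(q) - 42*q^2*sin(q) - 22*q^2*cos(2*q) + 12*q^2 - 44*q*sin(2*q) + 153*q*cos(q)/4 - 45*q*cos(3*q)/4 - 15*sin(q)/2 - 15*sin(3*q)/2 + 11*cos(2*q) + 11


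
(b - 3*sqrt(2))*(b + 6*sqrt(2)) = b^2 + 3*sqrt(2)*b - 36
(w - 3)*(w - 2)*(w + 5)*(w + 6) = w^4 + 6*w^3 - 19*w^2 - 84*w + 180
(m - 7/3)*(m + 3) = m^2 + 2*m/3 - 7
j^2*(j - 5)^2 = j^4 - 10*j^3 + 25*j^2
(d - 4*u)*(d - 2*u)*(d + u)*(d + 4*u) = d^4 - d^3*u - 18*d^2*u^2 + 16*d*u^3 + 32*u^4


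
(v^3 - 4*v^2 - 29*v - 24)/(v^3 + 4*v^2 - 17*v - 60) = (v^2 - 7*v - 8)/(v^2 + v - 20)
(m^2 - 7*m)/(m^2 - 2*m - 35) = m/(m + 5)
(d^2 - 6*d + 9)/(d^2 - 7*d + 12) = (d - 3)/(d - 4)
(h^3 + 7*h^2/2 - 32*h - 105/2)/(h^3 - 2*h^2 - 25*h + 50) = (2*h^2 + 17*h + 21)/(2*(h^2 + 3*h - 10))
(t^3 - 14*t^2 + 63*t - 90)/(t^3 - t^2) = (t^3 - 14*t^2 + 63*t - 90)/(t^2*(t - 1))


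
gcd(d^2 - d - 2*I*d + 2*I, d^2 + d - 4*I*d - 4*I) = 1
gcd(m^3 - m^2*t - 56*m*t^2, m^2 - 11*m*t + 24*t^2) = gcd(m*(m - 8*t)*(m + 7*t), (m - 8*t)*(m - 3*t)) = -m + 8*t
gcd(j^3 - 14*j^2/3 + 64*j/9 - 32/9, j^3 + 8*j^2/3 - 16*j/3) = j - 4/3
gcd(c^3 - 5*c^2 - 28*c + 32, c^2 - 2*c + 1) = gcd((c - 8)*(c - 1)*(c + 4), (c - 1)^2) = c - 1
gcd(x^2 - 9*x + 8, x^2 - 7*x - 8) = x - 8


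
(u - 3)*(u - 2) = u^2 - 5*u + 6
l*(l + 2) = l^2 + 2*l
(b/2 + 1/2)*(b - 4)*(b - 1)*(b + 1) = b^4/2 - 3*b^3/2 - 5*b^2/2 + 3*b/2 + 2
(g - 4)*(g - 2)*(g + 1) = g^3 - 5*g^2 + 2*g + 8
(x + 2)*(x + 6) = x^2 + 8*x + 12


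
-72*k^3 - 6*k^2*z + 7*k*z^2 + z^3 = (-3*k + z)*(4*k + z)*(6*k + z)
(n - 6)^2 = n^2 - 12*n + 36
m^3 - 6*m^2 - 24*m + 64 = (m - 8)*(m - 2)*(m + 4)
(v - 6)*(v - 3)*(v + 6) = v^3 - 3*v^2 - 36*v + 108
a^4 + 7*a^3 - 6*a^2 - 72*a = a*(a - 3)*(a + 4)*(a + 6)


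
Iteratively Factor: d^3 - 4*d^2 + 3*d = (d - 3)*(d^2 - d) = d*(d - 3)*(d - 1)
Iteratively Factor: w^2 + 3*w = (w)*(w + 3)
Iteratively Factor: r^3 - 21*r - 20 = (r + 4)*(r^2 - 4*r - 5) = (r + 1)*(r + 4)*(r - 5)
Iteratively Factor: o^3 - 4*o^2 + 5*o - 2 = (o - 1)*(o^2 - 3*o + 2) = (o - 1)^2*(o - 2)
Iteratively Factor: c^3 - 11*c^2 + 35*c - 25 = (c - 5)*(c^2 - 6*c + 5) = (c - 5)*(c - 1)*(c - 5)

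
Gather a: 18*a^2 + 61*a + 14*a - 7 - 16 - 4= 18*a^2 + 75*a - 27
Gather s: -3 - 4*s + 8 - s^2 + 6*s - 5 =-s^2 + 2*s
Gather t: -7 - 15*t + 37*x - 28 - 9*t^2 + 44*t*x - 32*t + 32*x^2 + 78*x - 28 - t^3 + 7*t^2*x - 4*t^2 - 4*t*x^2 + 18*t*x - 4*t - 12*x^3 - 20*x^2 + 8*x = -t^3 + t^2*(7*x - 13) + t*(-4*x^2 + 62*x - 51) - 12*x^3 + 12*x^2 + 123*x - 63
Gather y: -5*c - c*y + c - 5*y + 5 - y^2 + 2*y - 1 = -4*c - y^2 + y*(-c - 3) + 4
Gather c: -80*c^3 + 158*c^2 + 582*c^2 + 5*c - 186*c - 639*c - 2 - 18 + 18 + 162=-80*c^3 + 740*c^2 - 820*c + 160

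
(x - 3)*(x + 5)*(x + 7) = x^3 + 9*x^2 - x - 105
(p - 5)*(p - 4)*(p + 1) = p^3 - 8*p^2 + 11*p + 20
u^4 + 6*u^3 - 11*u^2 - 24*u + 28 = (u - 2)*(u - 1)*(u + 2)*(u + 7)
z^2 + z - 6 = (z - 2)*(z + 3)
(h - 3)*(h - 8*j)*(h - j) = h^3 - 9*h^2*j - 3*h^2 + 8*h*j^2 + 27*h*j - 24*j^2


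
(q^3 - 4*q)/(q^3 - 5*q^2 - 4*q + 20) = q/(q - 5)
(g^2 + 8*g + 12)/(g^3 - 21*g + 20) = (g^2 + 8*g + 12)/(g^3 - 21*g + 20)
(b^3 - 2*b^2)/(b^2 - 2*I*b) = b*(b - 2)/(b - 2*I)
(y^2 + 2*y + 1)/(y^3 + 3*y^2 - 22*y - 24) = (y + 1)/(y^2 + 2*y - 24)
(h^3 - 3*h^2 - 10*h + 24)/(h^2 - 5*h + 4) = (h^2 + h - 6)/(h - 1)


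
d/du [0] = 0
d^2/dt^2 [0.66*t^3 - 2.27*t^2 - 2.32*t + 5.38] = 3.96*t - 4.54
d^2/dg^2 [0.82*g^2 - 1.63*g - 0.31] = 1.64000000000000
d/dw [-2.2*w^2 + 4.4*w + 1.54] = 4.4 - 4.4*w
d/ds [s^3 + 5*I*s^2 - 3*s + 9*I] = 3*s^2 + 10*I*s - 3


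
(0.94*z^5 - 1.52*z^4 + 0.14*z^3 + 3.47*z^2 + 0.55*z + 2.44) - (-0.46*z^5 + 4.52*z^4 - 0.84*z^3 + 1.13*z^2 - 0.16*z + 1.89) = 1.4*z^5 - 6.04*z^4 + 0.98*z^3 + 2.34*z^2 + 0.71*z + 0.55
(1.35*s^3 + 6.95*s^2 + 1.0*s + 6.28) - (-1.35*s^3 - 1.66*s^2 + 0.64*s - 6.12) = 2.7*s^3 + 8.61*s^2 + 0.36*s + 12.4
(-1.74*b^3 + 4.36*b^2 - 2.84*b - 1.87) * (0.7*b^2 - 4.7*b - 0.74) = -1.218*b^5 + 11.23*b^4 - 21.1924*b^3 + 8.8126*b^2 + 10.8906*b + 1.3838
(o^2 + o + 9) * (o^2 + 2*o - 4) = o^4 + 3*o^3 + 7*o^2 + 14*o - 36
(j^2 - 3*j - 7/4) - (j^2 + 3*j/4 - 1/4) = -15*j/4 - 3/2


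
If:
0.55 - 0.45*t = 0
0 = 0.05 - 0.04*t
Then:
No Solution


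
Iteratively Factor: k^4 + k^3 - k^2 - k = (k + 1)*(k^3 - k) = (k + 1)^2*(k^2 - k) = k*(k + 1)^2*(k - 1)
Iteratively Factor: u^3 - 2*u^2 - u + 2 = (u + 1)*(u^2 - 3*u + 2) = (u - 2)*(u + 1)*(u - 1)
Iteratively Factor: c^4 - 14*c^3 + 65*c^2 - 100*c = (c - 5)*(c^3 - 9*c^2 + 20*c) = (c - 5)^2*(c^2 - 4*c) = c*(c - 5)^2*(c - 4)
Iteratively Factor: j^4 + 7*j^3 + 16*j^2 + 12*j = (j)*(j^3 + 7*j^2 + 16*j + 12) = j*(j + 2)*(j^2 + 5*j + 6) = j*(j + 2)^2*(j + 3)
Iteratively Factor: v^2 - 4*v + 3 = (v - 3)*(v - 1)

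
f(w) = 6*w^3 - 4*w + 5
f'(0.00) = -4.00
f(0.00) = 5.00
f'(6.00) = 644.00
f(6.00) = 1277.00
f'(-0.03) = -3.98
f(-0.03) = 5.12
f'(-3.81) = 257.29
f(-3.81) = -311.60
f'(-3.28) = 189.65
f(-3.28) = -193.61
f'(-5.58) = 556.46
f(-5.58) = -1015.13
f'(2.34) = 94.56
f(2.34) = 72.52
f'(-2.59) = 116.75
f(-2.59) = -88.88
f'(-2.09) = 74.63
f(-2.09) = -41.42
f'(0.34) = -1.92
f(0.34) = 3.88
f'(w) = 18*w^2 - 4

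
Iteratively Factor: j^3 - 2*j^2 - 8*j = (j)*(j^2 - 2*j - 8) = j*(j - 4)*(j + 2)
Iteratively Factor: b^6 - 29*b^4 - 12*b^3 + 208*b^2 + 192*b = (b + 4)*(b^5 - 4*b^4 - 13*b^3 + 40*b^2 + 48*b) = b*(b + 4)*(b^4 - 4*b^3 - 13*b^2 + 40*b + 48) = b*(b + 1)*(b + 4)*(b^3 - 5*b^2 - 8*b + 48) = b*(b - 4)*(b + 1)*(b + 4)*(b^2 - b - 12) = b*(b - 4)^2*(b + 1)*(b + 4)*(b + 3)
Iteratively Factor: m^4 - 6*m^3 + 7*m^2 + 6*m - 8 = (m + 1)*(m^3 - 7*m^2 + 14*m - 8) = (m - 4)*(m + 1)*(m^2 - 3*m + 2) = (m - 4)*(m - 1)*(m + 1)*(m - 2)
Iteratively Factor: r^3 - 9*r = (r)*(r^2 - 9) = r*(r + 3)*(r - 3)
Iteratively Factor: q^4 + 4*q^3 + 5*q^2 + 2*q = (q + 1)*(q^3 + 3*q^2 + 2*q) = (q + 1)*(q + 2)*(q^2 + q) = q*(q + 1)*(q + 2)*(q + 1)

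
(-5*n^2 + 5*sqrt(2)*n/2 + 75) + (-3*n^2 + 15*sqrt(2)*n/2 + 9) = -8*n^2 + 10*sqrt(2)*n + 84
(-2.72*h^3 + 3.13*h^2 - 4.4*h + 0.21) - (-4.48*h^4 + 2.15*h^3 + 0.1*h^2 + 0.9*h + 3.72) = 4.48*h^4 - 4.87*h^3 + 3.03*h^2 - 5.3*h - 3.51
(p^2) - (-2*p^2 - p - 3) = 3*p^2 + p + 3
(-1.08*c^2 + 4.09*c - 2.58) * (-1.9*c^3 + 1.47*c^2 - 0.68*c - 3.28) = 2.052*c^5 - 9.3586*c^4 + 11.6487*c^3 - 3.0314*c^2 - 11.6608*c + 8.4624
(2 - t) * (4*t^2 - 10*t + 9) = -4*t^3 + 18*t^2 - 29*t + 18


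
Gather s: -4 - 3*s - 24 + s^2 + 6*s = s^2 + 3*s - 28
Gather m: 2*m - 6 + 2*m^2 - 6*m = 2*m^2 - 4*m - 6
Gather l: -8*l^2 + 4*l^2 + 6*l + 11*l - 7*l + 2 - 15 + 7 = -4*l^2 + 10*l - 6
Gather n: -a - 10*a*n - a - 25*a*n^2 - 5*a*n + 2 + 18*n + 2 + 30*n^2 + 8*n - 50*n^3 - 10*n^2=-2*a - 50*n^3 + n^2*(20 - 25*a) + n*(26 - 15*a) + 4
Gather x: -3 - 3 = -6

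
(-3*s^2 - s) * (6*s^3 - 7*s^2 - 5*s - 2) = -18*s^5 + 15*s^4 + 22*s^3 + 11*s^2 + 2*s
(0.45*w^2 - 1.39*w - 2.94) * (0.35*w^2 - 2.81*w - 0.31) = 0.1575*w^4 - 1.751*w^3 + 2.7374*w^2 + 8.6923*w + 0.9114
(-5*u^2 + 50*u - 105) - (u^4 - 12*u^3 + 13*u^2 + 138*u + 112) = -u^4 + 12*u^3 - 18*u^2 - 88*u - 217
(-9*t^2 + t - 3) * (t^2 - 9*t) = -9*t^4 + 82*t^3 - 12*t^2 + 27*t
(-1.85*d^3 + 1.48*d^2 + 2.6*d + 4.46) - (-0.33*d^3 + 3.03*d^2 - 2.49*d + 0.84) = -1.52*d^3 - 1.55*d^2 + 5.09*d + 3.62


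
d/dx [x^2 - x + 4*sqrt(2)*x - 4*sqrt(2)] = 2*x - 1 + 4*sqrt(2)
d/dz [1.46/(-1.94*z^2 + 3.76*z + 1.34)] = (5.6648*z - 5.4896)/(-1.94*z^2 + 3.76*z + 1.34)^2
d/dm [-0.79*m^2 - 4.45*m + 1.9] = -1.58*m - 4.45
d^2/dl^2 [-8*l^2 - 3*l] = -16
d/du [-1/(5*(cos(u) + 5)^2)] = -2*sin(u)/(5*(cos(u) + 5)^3)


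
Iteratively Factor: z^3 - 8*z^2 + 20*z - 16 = (z - 2)*(z^2 - 6*z + 8) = (z - 4)*(z - 2)*(z - 2)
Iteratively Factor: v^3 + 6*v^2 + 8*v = (v + 4)*(v^2 + 2*v) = v*(v + 4)*(v + 2)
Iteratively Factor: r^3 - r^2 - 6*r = (r - 3)*(r^2 + 2*r) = (r - 3)*(r + 2)*(r)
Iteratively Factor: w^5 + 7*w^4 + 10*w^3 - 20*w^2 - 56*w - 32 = (w + 4)*(w^4 + 3*w^3 - 2*w^2 - 12*w - 8) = (w + 1)*(w + 4)*(w^3 + 2*w^2 - 4*w - 8) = (w + 1)*(w + 2)*(w + 4)*(w^2 - 4) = (w + 1)*(w + 2)^2*(w + 4)*(w - 2)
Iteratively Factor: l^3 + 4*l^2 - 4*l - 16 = (l - 2)*(l^2 + 6*l + 8) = (l - 2)*(l + 2)*(l + 4)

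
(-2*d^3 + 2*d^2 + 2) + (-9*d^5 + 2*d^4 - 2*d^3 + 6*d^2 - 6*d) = -9*d^5 + 2*d^4 - 4*d^3 + 8*d^2 - 6*d + 2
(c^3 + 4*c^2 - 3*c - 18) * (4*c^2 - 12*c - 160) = 4*c^5 + 4*c^4 - 220*c^3 - 676*c^2 + 696*c + 2880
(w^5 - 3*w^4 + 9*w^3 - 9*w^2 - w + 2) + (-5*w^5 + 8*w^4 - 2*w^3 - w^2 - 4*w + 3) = -4*w^5 + 5*w^4 + 7*w^3 - 10*w^2 - 5*w + 5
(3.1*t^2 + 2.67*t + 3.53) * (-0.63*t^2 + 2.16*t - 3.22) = -1.953*t^4 + 5.0139*t^3 - 6.4387*t^2 - 0.9726*t - 11.3666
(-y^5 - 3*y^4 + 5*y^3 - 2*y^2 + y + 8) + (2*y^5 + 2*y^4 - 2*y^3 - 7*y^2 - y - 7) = y^5 - y^4 + 3*y^3 - 9*y^2 + 1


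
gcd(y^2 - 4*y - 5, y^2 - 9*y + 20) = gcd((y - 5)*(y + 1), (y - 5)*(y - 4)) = y - 5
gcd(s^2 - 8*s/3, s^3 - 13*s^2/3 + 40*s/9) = s^2 - 8*s/3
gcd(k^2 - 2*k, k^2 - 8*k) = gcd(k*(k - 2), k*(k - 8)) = k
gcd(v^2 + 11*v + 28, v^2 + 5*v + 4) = v + 4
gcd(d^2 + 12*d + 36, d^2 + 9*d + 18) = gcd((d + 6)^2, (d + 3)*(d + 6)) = d + 6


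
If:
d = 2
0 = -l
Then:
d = 2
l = 0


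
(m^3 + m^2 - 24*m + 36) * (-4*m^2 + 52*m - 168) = -4*m^5 + 48*m^4 - 20*m^3 - 1560*m^2 + 5904*m - 6048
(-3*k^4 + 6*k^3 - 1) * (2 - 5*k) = 15*k^5 - 36*k^4 + 12*k^3 + 5*k - 2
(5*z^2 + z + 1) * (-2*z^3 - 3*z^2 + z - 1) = -10*z^5 - 17*z^4 - 7*z^2 - 1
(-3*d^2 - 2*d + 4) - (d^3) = -d^3 - 3*d^2 - 2*d + 4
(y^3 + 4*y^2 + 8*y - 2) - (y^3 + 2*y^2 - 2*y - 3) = 2*y^2 + 10*y + 1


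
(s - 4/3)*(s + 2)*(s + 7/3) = s^3 + 3*s^2 - 10*s/9 - 56/9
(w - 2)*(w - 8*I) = w^2 - 2*w - 8*I*w + 16*I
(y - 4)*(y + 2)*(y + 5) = y^3 + 3*y^2 - 18*y - 40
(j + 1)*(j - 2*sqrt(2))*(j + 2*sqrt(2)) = j^3 + j^2 - 8*j - 8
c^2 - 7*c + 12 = (c - 4)*(c - 3)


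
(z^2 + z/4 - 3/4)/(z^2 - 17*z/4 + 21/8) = 2*(z + 1)/(2*z - 7)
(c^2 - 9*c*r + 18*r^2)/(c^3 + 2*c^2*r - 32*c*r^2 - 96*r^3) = (c - 3*r)/(c^2 + 8*c*r + 16*r^2)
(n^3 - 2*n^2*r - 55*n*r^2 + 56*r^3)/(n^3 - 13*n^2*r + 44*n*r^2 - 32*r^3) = (-n - 7*r)/(-n + 4*r)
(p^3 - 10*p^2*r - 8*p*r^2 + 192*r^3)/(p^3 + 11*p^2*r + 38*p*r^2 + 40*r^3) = (p^2 - 14*p*r + 48*r^2)/(p^2 + 7*p*r + 10*r^2)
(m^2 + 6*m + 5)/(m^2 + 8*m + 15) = (m + 1)/(m + 3)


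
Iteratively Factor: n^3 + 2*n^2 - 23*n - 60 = (n + 4)*(n^2 - 2*n - 15) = (n - 5)*(n + 4)*(n + 3)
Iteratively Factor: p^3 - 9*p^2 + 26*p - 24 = (p - 3)*(p^2 - 6*p + 8) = (p - 4)*(p - 3)*(p - 2)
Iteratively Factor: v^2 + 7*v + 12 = (v + 4)*(v + 3)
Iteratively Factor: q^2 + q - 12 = (q - 3)*(q + 4)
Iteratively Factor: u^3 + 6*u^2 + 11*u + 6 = (u + 2)*(u^2 + 4*u + 3) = (u + 1)*(u + 2)*(u + 3)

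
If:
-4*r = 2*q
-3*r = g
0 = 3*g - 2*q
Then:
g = 0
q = 0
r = 0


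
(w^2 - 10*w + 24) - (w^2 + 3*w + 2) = 22 - 13*w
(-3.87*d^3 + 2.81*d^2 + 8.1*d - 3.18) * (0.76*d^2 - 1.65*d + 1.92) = -2.9412*d^5 + 8.5211*d^4 - 5.9109*d^3 - 10.3866*d^2 + 20.799*d - 6.1056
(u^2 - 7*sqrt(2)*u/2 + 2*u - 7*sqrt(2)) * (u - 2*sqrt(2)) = u^3 - 11*sqrt(2)*u^2/2 + 2*u^2 - 11*sqrt(2)*u + 14*u + 28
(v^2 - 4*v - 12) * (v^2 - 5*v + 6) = v^4 - 9*v^3 + 14*v^2 + 36*v - 72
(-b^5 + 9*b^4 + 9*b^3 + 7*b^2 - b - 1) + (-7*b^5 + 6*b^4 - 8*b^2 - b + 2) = -8*b^5 + 15*b^4 + 9*b^3 - b^2 - 2*b + 1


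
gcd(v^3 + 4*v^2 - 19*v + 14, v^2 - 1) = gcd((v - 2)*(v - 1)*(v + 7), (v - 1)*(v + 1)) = v - 1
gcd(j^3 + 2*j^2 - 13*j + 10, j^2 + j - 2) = j - 1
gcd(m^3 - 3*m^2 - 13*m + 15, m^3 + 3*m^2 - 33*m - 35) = m - 5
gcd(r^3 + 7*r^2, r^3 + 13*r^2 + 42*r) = r^2 + 7*r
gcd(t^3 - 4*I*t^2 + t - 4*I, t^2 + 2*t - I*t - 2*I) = t - I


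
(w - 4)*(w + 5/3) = w^2 - 7*w/3 - 20/3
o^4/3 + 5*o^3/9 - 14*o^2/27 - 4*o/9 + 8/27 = (o/3 + 1/3)*(o - 2/3)^2*(o + 2)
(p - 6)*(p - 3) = p^2 - 9*p + 18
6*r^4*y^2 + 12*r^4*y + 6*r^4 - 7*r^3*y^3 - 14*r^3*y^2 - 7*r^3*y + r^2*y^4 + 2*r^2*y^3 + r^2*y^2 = (-6*r + y)*(-r + y)*(r*y + r)^2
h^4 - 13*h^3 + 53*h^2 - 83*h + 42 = (h - 7)*(h - 3)*(h - 2)*(h - 1)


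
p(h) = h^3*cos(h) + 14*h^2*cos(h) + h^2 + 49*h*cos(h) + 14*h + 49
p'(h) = -h^3*sin(h) - 14*h^2*sin(h) + 3*h^2*cos(h) - 49*h*sin(h) + 28*h*cos(h) + 2*h + 49*cos(h) + 14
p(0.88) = 96.91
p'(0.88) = 22.04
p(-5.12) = -3.64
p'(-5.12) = 14.14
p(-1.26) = 20.25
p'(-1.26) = -22.39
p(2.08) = -1.15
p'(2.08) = -190.18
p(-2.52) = 61.19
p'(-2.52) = -18.45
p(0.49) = 80.35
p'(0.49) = 58.02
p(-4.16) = 25.67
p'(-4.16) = 42.41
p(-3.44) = 54.34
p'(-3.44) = 31.23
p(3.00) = -197.00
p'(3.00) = -180.73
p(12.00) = 4016.58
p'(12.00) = 3051.86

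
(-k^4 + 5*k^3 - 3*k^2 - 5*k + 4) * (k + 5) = -k^5 + 22*k^3 - 20*k^2 - 21*k + 20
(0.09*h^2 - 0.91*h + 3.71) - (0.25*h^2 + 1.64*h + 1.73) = -0.16*h^2 - 2.55*h + 1.98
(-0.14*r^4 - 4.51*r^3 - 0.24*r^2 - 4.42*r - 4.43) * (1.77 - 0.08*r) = 0.0112*r^5 + 0.113*r^4 - 7.9635*r^3 - 0.0712*r^2 - 7.469*r - 7.8411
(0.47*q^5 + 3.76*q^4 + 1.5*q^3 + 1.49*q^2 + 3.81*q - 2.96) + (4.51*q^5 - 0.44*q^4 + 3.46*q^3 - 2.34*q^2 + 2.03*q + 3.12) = 4.98*q^5 + 3.32*q^4 + 4.96*q^3 - 0.85*q^2 + 5.84*q + 0.16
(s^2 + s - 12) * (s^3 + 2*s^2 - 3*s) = s^5 + 3*s^4 - 13*s^3 - 27*s^2 + 36*s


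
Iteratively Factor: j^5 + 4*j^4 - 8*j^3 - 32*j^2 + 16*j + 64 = (j - 2)*(j^4 + 6*j^3 + 4*j^2 - 24*j - 32) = (j - 2)*(j + 2)*(j^3 + 4*j^2 - 4*j - 16) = (j - 2)^2*(j + 2)*(j^2 + 6*j + 8) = (j - 2)^2*(j + 2)*(j + 4)*(j + 2)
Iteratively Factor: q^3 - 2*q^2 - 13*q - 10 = (q + 2)*(q^2 - 4*q - 5) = (q + 1)*(q + 2)*(q - 5)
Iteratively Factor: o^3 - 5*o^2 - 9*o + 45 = (o - 3)*(o^2 - 2*o - 15) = (o - 3)*(o + 3)*(o - 5)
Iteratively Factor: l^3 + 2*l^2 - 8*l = (l)*(l^2 + 2*l - 8) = l*(l - 2)*(l + 4)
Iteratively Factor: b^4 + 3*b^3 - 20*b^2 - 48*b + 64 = (b - 4)*(b^3 + 7*b^2 + 8*b - 16) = (b - 4)*(b - 1)*(b^2 + 8*b + 16) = (b - 4)*(b - 1)*(b + 4)*(b + 4)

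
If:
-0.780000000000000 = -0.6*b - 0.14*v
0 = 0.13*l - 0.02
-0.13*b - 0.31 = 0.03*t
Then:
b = 1.3 - 0.233333333333333*v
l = 0.15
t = 1.01111111111111*v - 15.9666666666667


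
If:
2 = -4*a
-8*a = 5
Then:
No Solution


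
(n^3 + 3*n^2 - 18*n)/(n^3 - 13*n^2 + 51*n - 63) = n*(n + 6)/(n^2 - 10*n + 21)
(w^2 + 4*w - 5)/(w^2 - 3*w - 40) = (w - 1)/(w - 8)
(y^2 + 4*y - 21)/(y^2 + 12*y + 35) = (y - 3)/(y + 5)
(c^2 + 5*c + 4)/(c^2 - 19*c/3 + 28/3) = 3*(c^2 + 5*c + 4)/(3*c^2 - 19*c + 28)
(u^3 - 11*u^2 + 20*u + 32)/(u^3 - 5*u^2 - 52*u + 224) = (u + 1)/(u + 7)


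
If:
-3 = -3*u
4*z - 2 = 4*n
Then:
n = z - 1/2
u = 1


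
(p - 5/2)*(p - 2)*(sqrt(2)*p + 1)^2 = 2*p^4 - 9*p^3 + 2*sqrt(2)*p^3 - 9*sqrt(2)*p^2 + 11*p^2 - 9*p/2 + 10*sqrt(2)*p + 5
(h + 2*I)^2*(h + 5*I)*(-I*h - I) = -I*h^4 + 9*h^3 - I*h^3 + 9*h^2 + 24*I*h^2 - 20*h + 24*I*h - 20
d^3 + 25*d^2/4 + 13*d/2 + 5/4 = (d + 1/4)*(d + 1)*(d + 5)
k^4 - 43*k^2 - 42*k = k*(k - 7)*(k + 1)*(k + 6)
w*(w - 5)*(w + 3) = w^3 - 2*w^2 - 15*w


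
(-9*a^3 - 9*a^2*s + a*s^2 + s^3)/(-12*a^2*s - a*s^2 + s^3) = (-3*a^2 - 2*a*s + s^2)/(s*(-4*a + s))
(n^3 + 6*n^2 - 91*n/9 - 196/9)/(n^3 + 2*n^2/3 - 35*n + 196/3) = (n + 4/3)/(n - 4)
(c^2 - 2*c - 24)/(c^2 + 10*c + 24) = (c - 6)/(c + 6)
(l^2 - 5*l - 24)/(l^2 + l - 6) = (l - 8)/(l - 2)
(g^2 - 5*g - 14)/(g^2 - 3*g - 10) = (g - 7)/(g - 5)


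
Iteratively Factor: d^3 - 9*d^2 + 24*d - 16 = (d - 4)*(d^2 - 5*d + 4) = (d - 4)^2*(d - 1)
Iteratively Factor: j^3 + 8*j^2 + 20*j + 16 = (j + 2)*(j^2 + 6*j + 8) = (j + 2)^2*(j + 4)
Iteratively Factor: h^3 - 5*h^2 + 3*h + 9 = (h + 1)*(h^2 - 6*h + 9) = (h - 3)*(h + 1)*(h - 3)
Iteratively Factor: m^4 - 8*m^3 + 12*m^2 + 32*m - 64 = (m - 4)*(m^3 - 4*m^2 - 4*m + 16) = (m - 4)*(m - 2)*(m^2 - 2*m - 8) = (m - 4)*(m - 2)*(m + 2)*(m - 4)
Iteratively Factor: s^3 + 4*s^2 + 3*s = (s + 1)*(s^2 + 3*s) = s*(s + 1)*(s + 3)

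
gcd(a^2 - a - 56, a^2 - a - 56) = a^2 - a - 56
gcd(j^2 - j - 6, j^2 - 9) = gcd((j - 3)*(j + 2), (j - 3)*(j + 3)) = j - 3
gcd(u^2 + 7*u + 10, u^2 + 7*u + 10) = u^2 + 7*u + 10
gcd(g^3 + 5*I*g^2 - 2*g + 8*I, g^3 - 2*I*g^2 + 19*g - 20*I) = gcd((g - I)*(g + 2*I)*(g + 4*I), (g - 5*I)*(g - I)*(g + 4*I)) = g^2 + 3*I*g + 4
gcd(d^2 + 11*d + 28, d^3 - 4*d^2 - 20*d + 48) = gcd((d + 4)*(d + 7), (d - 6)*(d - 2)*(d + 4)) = d + 4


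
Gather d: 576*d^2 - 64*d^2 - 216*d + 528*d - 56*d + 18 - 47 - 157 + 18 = 512*d^2 + 256*d - 168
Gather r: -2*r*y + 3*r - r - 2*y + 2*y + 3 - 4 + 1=r*(2 - 2*y)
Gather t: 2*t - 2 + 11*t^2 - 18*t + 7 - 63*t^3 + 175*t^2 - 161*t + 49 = -63*t^3 + 186*t^2 - 177*t + 54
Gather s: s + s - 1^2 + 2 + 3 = 2*s + 4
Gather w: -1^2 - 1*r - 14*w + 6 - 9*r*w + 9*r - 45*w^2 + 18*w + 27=8*r - 45*w^2 + w*(4 - 9*r) + 32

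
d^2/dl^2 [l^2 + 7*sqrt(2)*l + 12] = 2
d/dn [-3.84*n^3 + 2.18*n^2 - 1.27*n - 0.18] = -11.52*n^2 + 4.36*n - 1.27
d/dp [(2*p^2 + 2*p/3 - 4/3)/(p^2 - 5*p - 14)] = 16*(-2*p^2 - 10*p - 3)/(3*(p^4 - 10*p^3 - 3*p^2 + 140*p + 196))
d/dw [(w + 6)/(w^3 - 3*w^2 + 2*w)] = (w*(w^2 - 3*w + 2) - (w + 6)*(3*w^2 - 6*w + 2))/(w^2*(w^2 - 3*w + 2)^2)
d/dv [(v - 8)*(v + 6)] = 2*v - 2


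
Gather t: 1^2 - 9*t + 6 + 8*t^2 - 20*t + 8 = 8*t^2 - 29*t + 15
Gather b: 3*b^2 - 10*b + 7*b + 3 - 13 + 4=3*b^2 - 3*b - 6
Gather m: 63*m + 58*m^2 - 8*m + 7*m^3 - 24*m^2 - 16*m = 7*m^3 + 34*m^2 + 39*m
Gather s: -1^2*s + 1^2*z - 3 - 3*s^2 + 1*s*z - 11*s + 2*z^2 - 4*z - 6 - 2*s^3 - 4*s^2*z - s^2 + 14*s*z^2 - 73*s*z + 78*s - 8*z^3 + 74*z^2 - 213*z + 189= -2*s^3 + s^2*(-4*z - 4) + s*(14*z^2 - 72*z + 66) - 8*z^3 + 76*z^2 - 216*z + 180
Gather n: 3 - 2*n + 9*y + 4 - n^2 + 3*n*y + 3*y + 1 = -n^2 + n*(3*y - 2) + 12*y + 8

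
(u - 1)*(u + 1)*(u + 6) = u^3 + 6*u^2 - u - 6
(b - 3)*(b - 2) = b^2 - 5*b + 6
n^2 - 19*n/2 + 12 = (n - 8)*(n - 3/2)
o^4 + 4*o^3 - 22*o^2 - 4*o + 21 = (o - 3)*(o - 1)*(o + 1)*(o + 7)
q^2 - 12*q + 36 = (q - 6)^2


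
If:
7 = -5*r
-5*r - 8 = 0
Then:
No Solution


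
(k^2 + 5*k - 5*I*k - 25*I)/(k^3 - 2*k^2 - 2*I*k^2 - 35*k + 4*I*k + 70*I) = (k - 5*I)/(k^2 - k*(7 + 2*I) + 14*I)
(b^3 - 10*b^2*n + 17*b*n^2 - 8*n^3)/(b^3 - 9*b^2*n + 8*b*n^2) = (b - n)/b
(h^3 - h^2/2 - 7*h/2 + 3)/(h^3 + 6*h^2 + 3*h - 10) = (h - 3/2)/(h + 5)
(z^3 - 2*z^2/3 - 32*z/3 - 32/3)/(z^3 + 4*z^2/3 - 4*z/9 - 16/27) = 9*(z^2 - 2*z - 8)/(9*z^2 - 4)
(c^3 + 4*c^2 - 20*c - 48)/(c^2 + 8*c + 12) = c - 4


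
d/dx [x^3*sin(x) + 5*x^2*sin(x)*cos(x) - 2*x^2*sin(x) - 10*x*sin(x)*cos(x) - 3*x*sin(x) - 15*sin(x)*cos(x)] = x^3*cos(x) + 3*x^2*sin(x) - 2*x^2*cos(x) + 5*x^2*cos(2*x) - 4*x*sin(x) + 5*x*sin(2*x) - 3*x*cos(x) - 10*x*cos(2*x) - 3*sin(x) - 5*sin(2*x) - 15*cos(2*x)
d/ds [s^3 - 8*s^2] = s*(3*s - 16)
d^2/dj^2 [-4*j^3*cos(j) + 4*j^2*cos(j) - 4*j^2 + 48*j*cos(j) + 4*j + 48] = 4*j^3*cos(j) + 24*j^2*sin(j) - 4*j^2*cos(j) - 16*j*sin(j) - 72*j*cos(j) - 96*sin(j) + 8*cos(j) - 8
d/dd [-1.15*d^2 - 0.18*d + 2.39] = -2.3*d - 0.18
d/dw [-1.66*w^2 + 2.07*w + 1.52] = 2.07 - 3.32*w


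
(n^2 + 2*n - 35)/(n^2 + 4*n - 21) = (n - 5)/(n - 3)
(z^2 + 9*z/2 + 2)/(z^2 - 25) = (z^2 + 9*z/2 + 2)/(z^2 - 25)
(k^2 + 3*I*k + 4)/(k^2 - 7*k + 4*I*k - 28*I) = (k - I)/(k - 7)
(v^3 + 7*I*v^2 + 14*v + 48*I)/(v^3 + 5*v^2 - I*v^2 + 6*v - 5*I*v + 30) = (v + 8*I)/(v + 5)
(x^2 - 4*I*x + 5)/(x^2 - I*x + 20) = (x + I)/(x + 4*I)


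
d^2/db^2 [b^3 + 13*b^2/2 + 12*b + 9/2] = 6*b + 13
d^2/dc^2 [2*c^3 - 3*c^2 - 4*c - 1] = 12*c - 6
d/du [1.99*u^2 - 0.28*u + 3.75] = 3.98*u - 0.28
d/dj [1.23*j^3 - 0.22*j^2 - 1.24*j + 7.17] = 3.69*j^2 - 0.44*j - 1.24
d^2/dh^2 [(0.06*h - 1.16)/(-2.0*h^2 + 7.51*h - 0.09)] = (-(0.06*h - 1.16)*(4.0*h - 7.51)*(8.0*h - 15.02) + (0.72*h - 5.5412)*(2.0*h^2 - 7.51*h + 0.09))/(2.0*h^2 - 7.51*h + 0.09)^3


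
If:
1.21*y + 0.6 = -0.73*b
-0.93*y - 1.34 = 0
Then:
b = 1.57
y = -1.44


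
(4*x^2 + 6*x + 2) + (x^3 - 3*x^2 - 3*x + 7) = x^3 + x^2 + 3*x + 9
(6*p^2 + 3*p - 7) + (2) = 6*p^2 + 3*p - 5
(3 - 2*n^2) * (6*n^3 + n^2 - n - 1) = -12*n^5 - 2*n^4 + 20*n^3 + 5*n^2 - 3*n - 3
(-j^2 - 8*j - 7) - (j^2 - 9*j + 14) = -2*j^2 + j - 21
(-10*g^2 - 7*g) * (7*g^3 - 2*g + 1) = -70*g^5 - 49*g^4 + 20*g^3 + 4*g^2 - 7*g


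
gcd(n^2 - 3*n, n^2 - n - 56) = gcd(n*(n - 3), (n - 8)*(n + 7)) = 1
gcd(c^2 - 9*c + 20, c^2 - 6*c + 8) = c - 4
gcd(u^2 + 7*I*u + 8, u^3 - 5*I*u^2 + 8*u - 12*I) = u - I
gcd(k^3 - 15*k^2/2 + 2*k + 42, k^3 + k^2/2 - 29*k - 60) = k - 6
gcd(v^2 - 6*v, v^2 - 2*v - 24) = v - 6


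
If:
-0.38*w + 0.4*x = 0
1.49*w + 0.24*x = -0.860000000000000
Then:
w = -0.50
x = -0.48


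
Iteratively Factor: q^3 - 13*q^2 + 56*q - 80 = (q - 4)*(q^2 - 9*q + 20) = (q - 4)^2*(q - 5)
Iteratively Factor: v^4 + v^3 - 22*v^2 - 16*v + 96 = (v - 2)*(v^3 + 3*v^2 - 16*v - 48) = (v - 2)*(v + 4)*(v^2 - v - 12) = (v - 2)*(v + 3)*(v + 4)*(v - 4)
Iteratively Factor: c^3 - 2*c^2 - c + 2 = (c - 2)*(c^2 - 1) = (c - 2)*(c + 1)*(c - 1)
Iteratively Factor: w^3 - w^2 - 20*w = (w - 5)*(w^2 + 4*w) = (w - 5)*(w + 4)*(w)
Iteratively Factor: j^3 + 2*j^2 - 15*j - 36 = (j + 3)*(j^2 - j - 12) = (j - 4)*(j + 3)*(j + 3)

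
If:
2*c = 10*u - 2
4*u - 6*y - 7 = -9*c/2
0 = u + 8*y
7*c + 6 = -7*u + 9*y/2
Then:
No Solution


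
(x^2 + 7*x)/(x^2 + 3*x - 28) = x/(x - 4)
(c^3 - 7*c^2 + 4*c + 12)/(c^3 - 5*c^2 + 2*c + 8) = (c - 6)/(c - 4)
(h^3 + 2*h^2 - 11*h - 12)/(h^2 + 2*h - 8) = (h^2 - 2*h - 3)/(h - 2)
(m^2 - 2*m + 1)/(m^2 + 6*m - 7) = (m - 1)/(m + 7)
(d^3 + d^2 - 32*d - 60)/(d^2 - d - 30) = d + 2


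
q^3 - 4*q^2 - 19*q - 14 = (q - 7)*(q + 1)*(q + 2)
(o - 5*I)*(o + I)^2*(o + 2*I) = o^4 - I*o^3 + 15*o^2 + 23*I*o - 10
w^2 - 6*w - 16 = (w - 8)*(w + 2)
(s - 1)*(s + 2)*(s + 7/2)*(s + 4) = s^4 + 17*s^3/2 + 39*s^2/2 - s - 28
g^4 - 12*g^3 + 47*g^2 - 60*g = g*(g - 5)*(g - 4)*(g - 3)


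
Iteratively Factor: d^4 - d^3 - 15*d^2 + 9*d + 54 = (d - 3)*(d^3 + 2*d^2 - 9*d - 18) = (d - 3)^2*(d^2 + 5*d + 6) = (d - 3)^2*(d + 2)*(d + 3)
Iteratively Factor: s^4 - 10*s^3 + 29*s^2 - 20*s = (s - 5)*(s^3 - 5*s^2 + 4*s) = s*(s - 5)*(s^2 - 5*s + 4) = s*(s - 5)*(s - 4)*(s - 1)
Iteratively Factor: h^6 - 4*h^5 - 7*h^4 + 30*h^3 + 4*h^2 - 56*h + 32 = (h - 1)*(h^5 - 3*h^4 - 10*h^3 + 20*h^2 + 24*h - 32) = (h - 1)^2*(h^4 - 2*h^3 - 12*h^2 + 8*h + 32) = (h - 2)*(h - 1)^2*(h^3 - 12*h - 16) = (h - 2)*(h - 1)^2*(h + 2)*(h^2 - 2*h - 8) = (h - 2)*(h - 1)^2*(h + 2)^2*(h - 4)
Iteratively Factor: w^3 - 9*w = (w - 3)*(w^2 + 3*w) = (w - 3)*(w + 3)*(w)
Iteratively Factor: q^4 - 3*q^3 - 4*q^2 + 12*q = (q - 2)*(q^3 - q^2 - 6*q) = (q - 3)*(q - 2)*(q^2 + 2*q) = q*(q - 3)*(q - 2)*(q + 2)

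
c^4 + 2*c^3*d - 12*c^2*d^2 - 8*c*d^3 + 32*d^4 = (c - 2*d)^2*(c + 2*d)*(c + 4*d)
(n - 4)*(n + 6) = n^2 + 2*n - 24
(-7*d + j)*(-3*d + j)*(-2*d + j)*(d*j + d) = -42*d^4*j - 42*d^4 + 41*d^3*j^2 + 41*d^3*j - 12*d^2*j^3 - 12*d^2*j^2 + d*j^4 + d*j^3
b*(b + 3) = b^2 + 3*b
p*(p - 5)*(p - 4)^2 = p^4 - 13*p^3 + 56*p^2 - 80*p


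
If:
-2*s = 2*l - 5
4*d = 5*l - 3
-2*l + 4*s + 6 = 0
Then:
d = 31/12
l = 8/3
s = -1/6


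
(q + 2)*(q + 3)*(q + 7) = q^3 + 12*q^2 + 41*q + 42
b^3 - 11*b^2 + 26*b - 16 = (b - 8)*(b - 2)*(b - 1)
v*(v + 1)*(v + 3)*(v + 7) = v^4 + 11*v^3 + 31*v^2 + 21*v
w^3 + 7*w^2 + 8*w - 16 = (w - 1)*(w + 4)^2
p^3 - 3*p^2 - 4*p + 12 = (p - 3)*(p - 2)*(p + 2)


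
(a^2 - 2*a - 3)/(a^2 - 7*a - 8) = (a - 3)/(a - 8)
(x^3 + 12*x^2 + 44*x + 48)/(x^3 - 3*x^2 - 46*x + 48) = (x^2 + 6*x + 8)/(x^2 - 9*x + 8)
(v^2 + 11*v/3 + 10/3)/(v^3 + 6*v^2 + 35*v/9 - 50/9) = 3*(v + 2)/(3*v^2 + 13*v - 10)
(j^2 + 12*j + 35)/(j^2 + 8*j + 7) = (j + 5)/(j + 1)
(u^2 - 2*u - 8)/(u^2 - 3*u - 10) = (u - 4)/(u - 5)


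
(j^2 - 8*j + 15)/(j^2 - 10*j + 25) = (j - 3)/(j - 5)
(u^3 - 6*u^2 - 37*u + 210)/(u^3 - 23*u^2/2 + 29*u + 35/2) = 2*(u + 6)/(2*u + 1)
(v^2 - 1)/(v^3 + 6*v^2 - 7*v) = (v + 1)/(v*(v + 7))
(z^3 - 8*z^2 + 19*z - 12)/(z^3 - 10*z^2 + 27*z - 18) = (z - 4)/(z - 6)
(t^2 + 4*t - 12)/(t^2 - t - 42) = (t - 2)/(t - 7)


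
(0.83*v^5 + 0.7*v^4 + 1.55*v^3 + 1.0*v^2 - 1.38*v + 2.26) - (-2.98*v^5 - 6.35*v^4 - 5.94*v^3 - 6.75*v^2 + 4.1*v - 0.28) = 3.81*v^5 + 7.05*v^4 + 7.49*v^3 + 7.75*v^2 - 5.48*v + 2.54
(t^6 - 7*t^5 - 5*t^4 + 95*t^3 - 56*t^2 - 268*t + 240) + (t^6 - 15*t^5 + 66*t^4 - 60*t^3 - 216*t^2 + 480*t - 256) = 2*t^6 - 22*t^5 + 61*t^4 + 35*t^3 - 272*t^2 + 212*t - 16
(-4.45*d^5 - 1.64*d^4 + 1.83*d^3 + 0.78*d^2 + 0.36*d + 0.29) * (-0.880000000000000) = 3.916*d^5 + 1.4432*d^4 - 1.6104*d^3 - 0.6864*d^2 - 0.3168*d - 0.2552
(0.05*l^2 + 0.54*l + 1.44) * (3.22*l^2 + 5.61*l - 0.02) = 0.161*l^4 + 2.0193*l^3 + 7.6652*l^2 + 8.0676*l - 0.0288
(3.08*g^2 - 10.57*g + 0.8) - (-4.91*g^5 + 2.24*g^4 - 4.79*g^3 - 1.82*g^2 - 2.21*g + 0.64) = 4.91*g^5 - 2.24*g^4 + 4.79*g^3 + 4.9*g^2 - 8.36*g + 0.16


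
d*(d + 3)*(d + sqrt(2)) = d^3 + sqrt(2)*d^2 + 3*d^2 + 3*sqrt(2)*d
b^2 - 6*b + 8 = (b - 4)*(b - 2)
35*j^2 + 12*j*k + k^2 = (5*j + k)*(7*j + k)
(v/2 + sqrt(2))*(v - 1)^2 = v^3/2 - v^2 + sqrt(2)*v^2 - 2*sqrt(2)*v + v/2 + sqrt(2)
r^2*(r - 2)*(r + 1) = r^4 - r^3 - 2*r^2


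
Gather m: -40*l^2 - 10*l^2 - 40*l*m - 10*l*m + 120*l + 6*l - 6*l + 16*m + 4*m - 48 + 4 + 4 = -50*l^2 + 120*l + m*(20 - 50*l) - 40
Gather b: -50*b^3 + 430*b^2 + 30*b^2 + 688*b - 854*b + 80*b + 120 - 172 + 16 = -50*b^3 + 460*b^2 - 86*b - 36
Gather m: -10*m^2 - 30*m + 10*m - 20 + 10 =-10*m^2 - 20*m - 10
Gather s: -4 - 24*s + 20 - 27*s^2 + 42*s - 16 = -27*s^2 + 18*s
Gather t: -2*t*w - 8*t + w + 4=t*(-2*w - 8) + w + 4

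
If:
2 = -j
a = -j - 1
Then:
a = 1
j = -2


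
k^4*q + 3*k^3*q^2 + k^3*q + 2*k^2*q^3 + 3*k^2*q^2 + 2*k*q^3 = k*(k + q)*(k + 2*q)*(k*q + q)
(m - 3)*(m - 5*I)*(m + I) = m^3 - 3*m^2 - 4*I*m^2 + 5*m + 12*I*m - 15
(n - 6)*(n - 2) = n^2 - 8*n + 12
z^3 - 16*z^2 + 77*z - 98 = (z - 7)^2*(z - 2)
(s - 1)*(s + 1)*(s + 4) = s^3 + 4*s^2 - s - 4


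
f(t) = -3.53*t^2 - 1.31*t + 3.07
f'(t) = -7.06*t - 1.31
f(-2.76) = -20.20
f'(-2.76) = 18.18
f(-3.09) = -26.59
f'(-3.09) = 20.51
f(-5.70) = -104.15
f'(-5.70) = 38.93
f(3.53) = -45.54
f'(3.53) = -26.23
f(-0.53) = 2.77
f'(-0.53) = 2.43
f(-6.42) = -134.01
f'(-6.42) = 44.02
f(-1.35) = -1.59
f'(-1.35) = 8.22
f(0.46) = 1.72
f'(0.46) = -4.56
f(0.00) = 3.07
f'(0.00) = -1.31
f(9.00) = -294.65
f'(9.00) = -64.85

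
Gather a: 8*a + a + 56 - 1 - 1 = 9*a + 54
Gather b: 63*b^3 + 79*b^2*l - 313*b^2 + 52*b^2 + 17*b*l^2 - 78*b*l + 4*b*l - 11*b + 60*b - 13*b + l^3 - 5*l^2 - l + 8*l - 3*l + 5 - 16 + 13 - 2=63*b^3 + b^2*(79*l - 261) + b*(17*l^2 - 74*l + 36) + l^3 - 5*l^2 + 4*l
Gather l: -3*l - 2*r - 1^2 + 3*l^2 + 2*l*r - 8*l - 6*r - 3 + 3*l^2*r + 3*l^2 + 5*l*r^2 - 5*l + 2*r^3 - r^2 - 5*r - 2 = l^2*(3*r + 6) + l*(5*r^2 + 2*r - 16) + 2*r^3 - r^2 - 13*r - 6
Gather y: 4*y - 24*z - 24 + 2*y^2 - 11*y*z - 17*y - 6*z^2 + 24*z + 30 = 2*y^2 + y*(-11*z - 13) - 6*z^2 + 6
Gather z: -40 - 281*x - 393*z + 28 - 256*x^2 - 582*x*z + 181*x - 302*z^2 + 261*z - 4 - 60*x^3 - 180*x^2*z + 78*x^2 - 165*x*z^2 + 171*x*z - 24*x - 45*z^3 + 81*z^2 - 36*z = -60*x^3 - 178*x^2 - 124*x - 45*z^3 + z^2*(-165*x - 221) + z*(-180*x^2 - 411*x - 168) - 16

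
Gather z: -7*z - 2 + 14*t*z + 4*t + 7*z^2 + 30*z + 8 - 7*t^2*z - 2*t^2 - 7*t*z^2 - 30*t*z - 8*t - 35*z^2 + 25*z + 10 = -2*t^2 - 4*t + z^2*(-7*t - 28) + z*(-7*t^2 - 16*t + 48) + 16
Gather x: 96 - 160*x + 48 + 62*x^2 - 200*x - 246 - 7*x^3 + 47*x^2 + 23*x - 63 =-7*x^3 + 109*x^2 - 337*x - 165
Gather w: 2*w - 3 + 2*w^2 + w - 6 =2*w^2 + 3*w - 9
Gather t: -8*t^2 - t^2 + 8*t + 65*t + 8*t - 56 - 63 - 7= -9*t^2 + 81*t - 126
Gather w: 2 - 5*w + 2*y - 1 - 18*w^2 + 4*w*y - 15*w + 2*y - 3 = -18*w^2 + w*(4*y - 20) + 4*y - 2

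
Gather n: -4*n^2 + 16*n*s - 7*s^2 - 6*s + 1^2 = -4*n^2 + 16*n*s - 7*s^2 - 6*s + 1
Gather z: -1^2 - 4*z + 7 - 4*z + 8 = 14 - 8*z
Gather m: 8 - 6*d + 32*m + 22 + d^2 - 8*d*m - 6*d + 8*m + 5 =d^2 - 12*d + m*(40 - 8*d) + 35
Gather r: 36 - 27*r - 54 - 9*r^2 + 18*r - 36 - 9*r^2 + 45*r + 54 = -18*r^2 + 36*r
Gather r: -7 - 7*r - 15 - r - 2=-8*r - 24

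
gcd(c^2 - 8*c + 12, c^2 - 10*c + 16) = c - 2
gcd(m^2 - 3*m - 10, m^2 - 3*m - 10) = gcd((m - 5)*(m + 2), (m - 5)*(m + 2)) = m^2 - 3*m - 10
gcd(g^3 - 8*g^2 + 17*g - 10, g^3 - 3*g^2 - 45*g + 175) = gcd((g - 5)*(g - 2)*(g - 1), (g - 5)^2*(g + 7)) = g - 5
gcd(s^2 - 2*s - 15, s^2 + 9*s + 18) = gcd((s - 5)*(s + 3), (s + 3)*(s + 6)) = s + 3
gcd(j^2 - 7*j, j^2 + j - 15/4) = 1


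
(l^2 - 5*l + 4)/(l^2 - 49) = (l^2 - 5*l + 4)/(l^2 - 49)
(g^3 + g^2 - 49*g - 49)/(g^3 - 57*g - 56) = (g - 7)/(g - 8)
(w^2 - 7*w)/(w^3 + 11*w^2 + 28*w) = (w - 7)/(w^2 + 11*w + 28)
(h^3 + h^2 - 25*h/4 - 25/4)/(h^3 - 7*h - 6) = (h^2 - 25/4)/(h^2 - h - 6)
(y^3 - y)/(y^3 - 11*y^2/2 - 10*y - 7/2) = 2*y*(y - 1)/(2*y^2 - 13*y - 7)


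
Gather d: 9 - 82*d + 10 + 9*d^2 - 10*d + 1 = 9*d^2 - 92*d + 20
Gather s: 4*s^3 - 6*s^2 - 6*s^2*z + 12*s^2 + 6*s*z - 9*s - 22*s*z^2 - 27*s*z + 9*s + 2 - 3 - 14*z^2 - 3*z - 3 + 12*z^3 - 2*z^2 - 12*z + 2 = 4*s^3 + s^2*(6 - 6*z) + s*(-22*z^2 - 21*z) + 12*z^3 - 16*z^2 - 15*z - 2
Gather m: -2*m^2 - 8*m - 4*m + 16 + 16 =-2*m^2 - 12*m + 32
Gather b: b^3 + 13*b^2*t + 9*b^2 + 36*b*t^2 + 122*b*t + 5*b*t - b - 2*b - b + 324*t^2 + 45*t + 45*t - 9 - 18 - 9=b^3 + b^2*(13*t + 9) + b*(36*t^2 + 127*t - 4) + 324*t^2 + 90*t - 36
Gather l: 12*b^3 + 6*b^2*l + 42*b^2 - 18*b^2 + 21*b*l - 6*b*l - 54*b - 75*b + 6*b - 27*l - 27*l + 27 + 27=12*b^3 + 24*b^2 - 123*b + l*(6*b^2 + 15*b - 54) + 54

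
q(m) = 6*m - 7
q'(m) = 6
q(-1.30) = -14.80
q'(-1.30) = 6.00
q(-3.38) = -27.28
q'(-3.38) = 6.00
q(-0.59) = -10.54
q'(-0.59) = 6.00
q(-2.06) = -19.36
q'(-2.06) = 6.00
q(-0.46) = -9.76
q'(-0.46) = 6.00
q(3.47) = 13.82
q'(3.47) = 6.00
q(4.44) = 19.64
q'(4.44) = 6.00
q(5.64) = 26.84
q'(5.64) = 6.00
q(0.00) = -7.00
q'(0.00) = 6.00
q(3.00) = 11.00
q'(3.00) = 6.00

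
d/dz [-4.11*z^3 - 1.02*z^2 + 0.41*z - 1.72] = -12.33*z^2 - 2.04*z + 0.41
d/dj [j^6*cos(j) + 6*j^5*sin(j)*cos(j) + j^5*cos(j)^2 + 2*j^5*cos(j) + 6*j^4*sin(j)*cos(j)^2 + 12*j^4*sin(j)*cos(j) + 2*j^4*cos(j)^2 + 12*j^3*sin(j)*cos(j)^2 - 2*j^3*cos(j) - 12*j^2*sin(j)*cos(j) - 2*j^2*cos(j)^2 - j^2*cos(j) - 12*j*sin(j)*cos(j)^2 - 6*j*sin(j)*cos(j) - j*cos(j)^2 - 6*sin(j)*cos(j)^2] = (j + 1)^2*(-j^4*sin(j) - j^3*sin(2*j) + 6*j^3*cos(j) + 6*j^3*cos(2*j) + j^2*sin(j) + 15*j^2*sin(2*j) - j^2*cos(j)/2 + 5*j^2*cos(2*j)/2 + 9*j^2*cos(3*j)/2 + 5*j^2/2 + 6*j*sin(j) - 5*j*sin(2*j) + 6*j*sin(3*j) - 2*j*cos(j) - 7*j*cos(2*j) - j - 3*sin(j) - 3*sin(2*j) - 3*sin(3*j) - 3*cos(j)/2 - cos(2*j)/2 - 9*cos(3*j)/2 - 1/2)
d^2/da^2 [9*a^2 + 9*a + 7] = 18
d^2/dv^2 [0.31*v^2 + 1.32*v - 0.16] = 0.620000000000000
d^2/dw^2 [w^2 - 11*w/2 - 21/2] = 2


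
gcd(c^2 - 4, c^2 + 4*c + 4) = c + 2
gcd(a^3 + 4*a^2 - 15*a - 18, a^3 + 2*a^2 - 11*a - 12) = a^2 - 2*a - 3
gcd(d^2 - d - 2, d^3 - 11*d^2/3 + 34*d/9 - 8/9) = d - 2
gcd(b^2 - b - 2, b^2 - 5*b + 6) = b - 2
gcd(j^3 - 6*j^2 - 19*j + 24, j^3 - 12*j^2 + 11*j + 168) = j^2 - 5*j - 24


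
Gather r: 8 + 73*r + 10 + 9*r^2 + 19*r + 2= 9*r^2 + 92*r + 20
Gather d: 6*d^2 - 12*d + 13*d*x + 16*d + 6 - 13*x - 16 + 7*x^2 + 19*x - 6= 6*d^2 + d*(13*x + 4) + 7*x^2 + 6*x - 16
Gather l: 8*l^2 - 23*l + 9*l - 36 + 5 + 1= 8*l^2 - 14*l - 30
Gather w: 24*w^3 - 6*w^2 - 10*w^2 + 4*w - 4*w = 24*w^3 - 16*w^2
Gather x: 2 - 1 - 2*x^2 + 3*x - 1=-2*x^2 + 3*x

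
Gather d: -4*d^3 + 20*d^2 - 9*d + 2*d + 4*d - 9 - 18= -4*d^3 + 20*d^2 - 3*d - 27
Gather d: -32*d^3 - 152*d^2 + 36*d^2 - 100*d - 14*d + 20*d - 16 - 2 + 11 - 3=-32*d^3 - 116*d^2 - 94*d - 10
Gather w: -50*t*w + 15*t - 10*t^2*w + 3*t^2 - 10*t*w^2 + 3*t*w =3*t^2 - 10*t*w^2 + 15*t + w*(-10*t^2 - 47*t)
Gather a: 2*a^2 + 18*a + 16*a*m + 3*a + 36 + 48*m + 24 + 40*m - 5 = 2*a^2 + a*(16*m + 21) + 88*m + 55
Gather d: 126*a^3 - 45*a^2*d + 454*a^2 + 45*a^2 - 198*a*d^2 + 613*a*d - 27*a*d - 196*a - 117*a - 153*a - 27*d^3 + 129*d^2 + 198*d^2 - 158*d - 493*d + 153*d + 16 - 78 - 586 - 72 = 126*a^3 + 499*a^2 - 466*a - 27*d^3 + d^2*(327 - 198*a) + d*(-45*a^2 + 586*a - 498) - 720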